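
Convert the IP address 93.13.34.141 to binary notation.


93 = 01011101
13 = 00001101
34 = 00100010
141 = 10001101
Binary: 01011101.00001101.00100010.10001101


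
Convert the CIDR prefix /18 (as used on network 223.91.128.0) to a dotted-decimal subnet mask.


/18 means 18 network bits, 14 host bits
Binary: 11111111111111111100000000000000
Mask: 255.255.192.0


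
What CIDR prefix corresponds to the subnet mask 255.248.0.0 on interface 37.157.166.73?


Binary: 11111111.11111000.00000000.00000000
Count leading 1s
Prefix: /13


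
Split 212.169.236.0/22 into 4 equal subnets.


New prefix = 22 + 2 = 24
Each subnet has 256 addresses
  212.169.236.0/24
  212.169.237.0/24
  212.169.238.0/24
  212.169.239.0/24
Subnets: 212.169.236.0/24, 212.169.237.0/24, 212.169.238.0/24, 212.169.239.0/24


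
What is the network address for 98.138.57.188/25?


IP:   01100010.10001010.00111001.10111100
Mask: 11111111.11111111.11111111.10000000
AND operation:
Net:  01100010.10001010.00111001.10000000
Network: 98.138.57.128/25


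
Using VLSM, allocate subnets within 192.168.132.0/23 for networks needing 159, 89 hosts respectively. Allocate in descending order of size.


159 hosts -> /24 (254 usable): 192.168.132.0/24
89 hosts -> /25 (126 usable): 192.168.133.0/25
Allocation: 192.168.132.0/24 (159 hosts, 254 usable); 192.168.133.0/25 (89 hosts, 126 usable)


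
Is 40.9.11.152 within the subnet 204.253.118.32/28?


Subnet network: 204.253.118.32
Test IP AND mask: 40.9.11.144
No, 40.9.11.152 is not in 204.253.118.32/28


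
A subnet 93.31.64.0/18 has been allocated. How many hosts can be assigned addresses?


Host bits = 32 - 18 = 14
Total addresses = 2^14 = 16384
Usable = total - 2 (network and broadcast)
Usable hosts: 16382


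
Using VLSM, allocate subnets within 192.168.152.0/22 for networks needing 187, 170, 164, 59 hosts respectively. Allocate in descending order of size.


187 hosts -> /24 (254 usable): 192.168.152.0/24
170 hosts -> /24 (254 usable): 192.168.153.0/24
164 hosts -> /24 (254 usable): 192.168.154.0/24
59 hosts -> /26 (62 usable): 192.168.155.0/26
Allocation: 192.168.152.0/24 (187 hosts, 254 usable); 192.168.153.0/24 (170 hosts, 254 usable); 192.168.154.0/24 (164 hosts, 254 usable); 192.168.155.0/26 (59 hosts, 62 usable)


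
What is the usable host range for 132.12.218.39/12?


Network: 132.0.0.0
Broadcast: 132.15.255.255
First usable = network + 1
Last usable = broadcast - 1
Range: 132.0.0.1 to 132.15.255.254


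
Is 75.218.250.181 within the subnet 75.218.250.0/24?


Subnet network: 75.218.250.0
Test IP AND mask: 75.218.250.0
Yes, 75.218.250.181 is in 75.218.250.0/24


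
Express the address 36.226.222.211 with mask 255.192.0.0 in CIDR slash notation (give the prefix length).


Binary: 11111111.11000000.00000000.00000000
Count leading 1s
Prefix: /10


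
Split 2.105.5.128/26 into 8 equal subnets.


New prefix = 26 + 3 = 29
Each subnet has 8 addresses
  2.105.5.128/29
  2.105.5.136/29
  2.105.5.144/29
  2.105.5.152/29
  2.105.5.160/29
  2.105.5.168/29
  2.105.5.176/29
  2.105.5.184/29
Subnets: 2.105.5.128/29, 2.105.5.136/29, 2.105.5.144/29, 2.105.5.152/29, 2.105.5.160/29, 2.105.5.168/29, 2.105.5.176/29, 2.105.5.184/29


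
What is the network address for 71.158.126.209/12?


IP:   01000111.10011110.01111110.11010001
Mask: 11111111.11110000.00000000.00000000
AND operation:
Net:  01000111.10010000.00000000.00000000
Network: 71.144.0.0/12


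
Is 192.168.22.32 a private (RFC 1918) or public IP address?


RFC 1918 private ranges:
  10.0.0.0/8 (10.0.0.0 - 10.255.255.255)
  172.16.0.0/12 (172.16.0.0 - 172.31.255.255)
  192.168.0.0/16 (192.168.0.0 - 192.168.255.255)
Private (in 192.168.0.0/16)


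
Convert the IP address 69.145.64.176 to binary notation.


69 = 01000101
145 = 10010001
64 = 01000000
176 = 10110000
Binary: 01000101.10010001.01000000.10110000


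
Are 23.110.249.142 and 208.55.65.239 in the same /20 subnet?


Mask: 255.255.240.0
23.110.249.142 AND mask = 23.110.240.0
208.55.65.239 AND mask = 208.55.64.0
No, different subnets (23.110.240.0 vs 208.55.64.0)


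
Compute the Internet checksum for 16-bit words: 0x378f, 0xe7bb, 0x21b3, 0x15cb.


Sum all words (with carry folding):
+ 0x378f = 0x378f
+ 0xe7bb = 0x1f4b
+ 0x21b3 = 0x40fe
+ 0x15cb = 0x56c9
One's complement: ~0x56c9
Checksum = 0xa936


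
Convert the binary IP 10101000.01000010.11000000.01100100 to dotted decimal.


10101000 = 168
01000010 = 66
11000000 = 192
01100100 = 100
IP: 168.66.192.100


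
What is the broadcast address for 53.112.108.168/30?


Network: 53.112.108.168/30
Host bits = 2
Set all host bits to 1:
Broadcast: 53.112.108.171


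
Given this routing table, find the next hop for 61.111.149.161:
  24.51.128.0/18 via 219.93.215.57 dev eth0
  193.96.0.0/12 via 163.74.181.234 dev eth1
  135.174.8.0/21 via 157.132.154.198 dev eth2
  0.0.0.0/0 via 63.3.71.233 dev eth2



Longest prefix match for 61.111.149.161:
  /18 24.51.128.0: no
  /12 193.96.0.0: no
  /21 135.174.8.0: no
  /0 0.0.0.0: MATCH
Selected: next-hop 63.3.71.233 via eth2 (matched /0)


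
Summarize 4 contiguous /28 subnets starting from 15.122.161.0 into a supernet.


Original prefix: /28
Number of subnets: 4 = 2^2
New prefix = 28 - 2 = 26
Supernet: 15.122.161.0/26


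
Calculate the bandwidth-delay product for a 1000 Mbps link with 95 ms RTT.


BDP = bandwidth * RTT
= 1000 Mbps * 95 ms
= 1000 * 1e6 * 95 / 1000 bits
= 95000000 bits
= 11875000 bytes
= 11596.6797 KB
BDP = 95000000 bits (11875000 bytes)


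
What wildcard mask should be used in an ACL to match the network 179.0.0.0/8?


Subnet mask: 255.0.0.0
Wildcard = 255.255.255.255 - subnet mask
255 - 255 = 0
255 - 0 = 255
255 - 0 = 255
255 - 0 = 255
Wildcard: 0.255.255.255


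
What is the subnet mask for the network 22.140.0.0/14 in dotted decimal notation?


/14 means 14 network bits, 18 host bits
Binary: 11111111111111000000000000000000
Mask: 255.252.0.0


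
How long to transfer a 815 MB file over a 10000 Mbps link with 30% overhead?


Effective throughput = 10000 * (1 - 30/100) = 7000 Mbps
File size in Mb = 815 * 8 = 6520 Mb
Time = 6520 / 7000
Time = 0.9314 seconds


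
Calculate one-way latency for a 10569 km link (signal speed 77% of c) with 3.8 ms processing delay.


Speed = 0.77 * 3e5 km/s = 231000 km/s
Propagation delay = 10569 / 231000 = 0.0458 s = 45.7532 ms
Processing delay = 3.8 ms
Total one-way latency = 49.5532 ms


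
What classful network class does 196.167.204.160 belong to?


First octet: 196
Binary: 11000100
110xxxxx -> Class C (192-223)
Class C, default mask 255.255.255.0 (/24)


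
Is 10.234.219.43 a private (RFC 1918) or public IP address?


RFC 1918 private ranges:
  10.0.0.0/8 (10.0.0.0 - 10.255.255.255)
  172.16.0.0/12 (172.16.0.0 - 172.31.255.255)
  192.168.0.0/16 (192.168.0.0 - 192.168.255.255)
Private (in 10.0.0.0/8)


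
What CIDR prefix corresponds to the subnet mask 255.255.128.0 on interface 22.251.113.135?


Binary: 11111111.11111111.10000000.00000000
Count leading 1s
Prefix: /17


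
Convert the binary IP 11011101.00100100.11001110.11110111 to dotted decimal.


11011101 = 221
00100100 = 36
11001110 = 206
11110111 = 247
IP: 221.36.206.247


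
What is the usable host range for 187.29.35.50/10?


Network: 187.0.0.0
Broadcast: 187.63.255.255
First usable = network + 1
Last usable = broadcast - 1
Range: 187.0.0.1 to 187.63.255.254


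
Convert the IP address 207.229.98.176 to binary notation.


207 = 11001111
229 = 11100101
98 = 01100010
176 = 10110000
Binary: 11001111.11100101.01100010.10110000


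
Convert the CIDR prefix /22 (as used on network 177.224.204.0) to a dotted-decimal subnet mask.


/22 means 22 network bits, 10 host bits
Binary: 11111111111111111111110000000000
Mask: 255.255.252.0


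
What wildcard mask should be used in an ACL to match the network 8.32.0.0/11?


Subnet mask: 255.224.0.0
Wildcard = 255.255.255.255 - subnet mask
255 - 255 = 0
255 - 224 = 31
255 - 0 = 255
255 - 0 = 255
Wildcard: 0.31.255.255


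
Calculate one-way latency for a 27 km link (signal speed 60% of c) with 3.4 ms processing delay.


Speed = 0.6 * 3e5 km/s = 180000 km/s
Propagation delay = 27 / 180000 = 0.0001 s = 0.15 ms
Processing delay = 3.4 ms
Total one-way latency = 3.55 ms


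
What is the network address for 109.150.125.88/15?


IP:   01101101.10010110.01111101.01011000
Mask: 11111111.11111110.00000000.00000000
AND operation:
Net:  01101101.10010110.00000000.00000000
Network: 109.150.0.0/15


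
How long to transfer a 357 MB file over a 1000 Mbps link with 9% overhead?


Effective throughput = 1000 * (1 - 9/100) = 910 Mbps
File size in Mb = 357 * 8 = 2856 Mb
Time = 2856 / 910
Time = 3.1385 seconds


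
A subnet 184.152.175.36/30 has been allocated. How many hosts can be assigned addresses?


Host bits = 32 - 30 = 2
Total addresses = 2^2 = 4
Usable = total - 2 (network and broadcast)
Usable hosts: 2


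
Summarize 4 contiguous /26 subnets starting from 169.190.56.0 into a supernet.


Original prefix: /26
Number of subnets: 4 = 2^2
New prefix = 26 - 2 = 24
Supernet: 169.190.56.0/24


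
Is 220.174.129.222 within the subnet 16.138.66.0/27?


Subnet network: 16.138.66.0
Test IP AND mask: 220.174.129.192
No, 220.174.129.222 is not in 16.138.66.0/27


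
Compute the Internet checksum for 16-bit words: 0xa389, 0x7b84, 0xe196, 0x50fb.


Sum all words (with carry folding):
+ 0xa389 = 0xa389
+ 0x7b84 = 0x1f0e
+ 0xe196 = 0x00a5
+ 0x50fb = 0x51a0
One's complement: ~0x51a0
Checksum = 0xae5f


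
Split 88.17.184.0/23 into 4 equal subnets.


New prefix = 23 + 2 = 25
Each subnet has 128 addresses
  88.17.184.0/25
  88.17.184.128/25
  88.17.185.0/25
  88.17.185.128/25
Subnets: 88.17.184.0/25, 88.17.184.128/25, 88.17.185.0/25, 88.17.185.128/25


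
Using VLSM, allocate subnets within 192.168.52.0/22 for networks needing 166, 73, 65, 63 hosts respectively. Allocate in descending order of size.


166 hosts -> /24 (254 usable): 192.168.52.0/24
73 hosts -> /25 (126 usable): 192.168.53.0/25
65 hosts -> /25 (126 usable): 192.168.53.128/25
63 hosts -> /25 (126 usable): 192.168.54.0/25
Allocation: 192.168.52.0/24 (166 hosts, 254 usable); 192.168.53.0/25 (73 hosts, 126 usable); 192.168.53.128/25 (65 hosts, 126 usable); 192.168.54.0/25 (63 hosts, 126 usable)


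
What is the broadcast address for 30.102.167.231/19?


Network: 30.102.160.0/19
Host bits = 13
Set all host bits to 1:
Broadcast: 30.102.191.255


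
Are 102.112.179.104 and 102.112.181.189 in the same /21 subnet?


Mask: 255.255.248.0
102.112.179.104 AND mask = 102.112.176.0
102.112.181.189 AND mask = 102.112.176.0
Yes, same subnet (102.112.176.0)


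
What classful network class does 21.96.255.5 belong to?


First octet: 21
Binary: 00010101
0xxxxxxx -> Class A (1-126)
Class A, default mask 255.0.0.0 (/8)


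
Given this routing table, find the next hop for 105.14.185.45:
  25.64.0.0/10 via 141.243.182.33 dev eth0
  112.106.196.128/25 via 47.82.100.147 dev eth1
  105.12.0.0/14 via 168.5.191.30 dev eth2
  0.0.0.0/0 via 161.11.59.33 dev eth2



Longest prefix match for 105.14.185.45:
  /10 25.64.0.0: no
  /25 112.106.196.128: no
  /14 105.12.0.0: MATCH
  /0 0.0.0.0: MATCH
Selected: next-hop 168.5.191.30 via eth2 (matched /14)


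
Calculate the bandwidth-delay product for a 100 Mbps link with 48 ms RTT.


BDP = bandwidth * RTT
= 100 Mbps * 48 ms
= 100 * 1e6 * 48 / 1000 bits
= 4800000 bits
= 600000 bytes
= 585.9375 KB
BDP = 4800000 bits (600000 bytes)


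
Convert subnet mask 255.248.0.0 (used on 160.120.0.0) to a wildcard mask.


Subnet mask: 255.248.0.0
Wildcard = 255.255.255.255 - subnet mask
255 - 255 = 0
255 - 248 = 7
255 - 0 = 255
255 - 0 = 255
Wildcard: 0.7.255.255


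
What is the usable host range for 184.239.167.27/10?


Network: 184.192.0.0
Broadcast: 184.255.255.255
First usable = network + 1
Last usable = broadcast - 1
Range: 184.192.0.1 to 184.255.255.254


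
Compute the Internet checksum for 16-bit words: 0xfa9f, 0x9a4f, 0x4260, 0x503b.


Sum all words (with carry folding):
+ 0xfa9f = 0xfa9f
+ 0x9a4f = 0x94ef
+ 0x4260 = 0xd74f
+ 0x503b = 0x278b
One's complement: ~0x278b
Checksum = 0xd874


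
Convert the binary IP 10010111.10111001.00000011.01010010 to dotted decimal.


10010111 = 151
10111001 = 185
00000011 = 3
01010010 = 82
IP: 151.185.3.82


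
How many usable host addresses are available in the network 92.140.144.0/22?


Host bits = 32 - 22 = 10
Total addresses = 2^10 = 1024
Usable = total - 2 (network and broadcast)
Usable hosts: 1022


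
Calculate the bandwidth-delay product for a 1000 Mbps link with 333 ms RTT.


BDP = bandwidth * RTT
= 1000 Mbps * 333 ms
= 1000 * 1e6 * 333 / 1000 bits
= 333000000 bits
= 41625000 bytes
= 40649.4141 KB
BDP = 333000000 bits (41625000 bytes)


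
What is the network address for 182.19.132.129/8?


IP:   10110110.00010011.10000100.10000001
Mask: 11111111.00000000.00000000.00000000
AND operation:
Net:  10110110.00000000.00000000.00000000
Network: 182.0.0.0/8


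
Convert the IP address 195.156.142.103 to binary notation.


195 = 11000011
156 = 10011100
142 = 10001110
103 = 01100111
Binary: 11000011.10011100.10001110.01100111


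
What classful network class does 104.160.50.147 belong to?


First octet: 104
Binary: 01101000
0xxxxxxx -> Class A (1-126)
Class A, default mask 255.0.0.0 (/8)


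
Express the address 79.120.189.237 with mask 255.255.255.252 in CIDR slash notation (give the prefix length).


Binary: 11111111.11111111.11111111.11111100
Count leading 1s
Prefix: /30


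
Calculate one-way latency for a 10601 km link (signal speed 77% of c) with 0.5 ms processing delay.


Speed = 0.77 * 3e5 km/s = 231000 km/s
Propagation delay = 10601 / 231000 = 0.0459 s = 45.8918 ms
Processing delay = 0.5 ms
Total one-way latency = 46.3918 ms


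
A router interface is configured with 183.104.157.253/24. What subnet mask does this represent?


/24 means 24 network bits, 8 host bits
Binary: 11111111111111111111111100000000
Mask: 255.255.255.0


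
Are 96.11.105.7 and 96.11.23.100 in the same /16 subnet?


Mask: 255.255.0.0
96.11.105.7 AND mask = 96.11.0.0
96.11.23.100 AND mask = 96.11.0.0
Yes, same subnet (96.11.0.0)


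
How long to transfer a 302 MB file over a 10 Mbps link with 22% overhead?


Effective throughput = 10 * (1 - 22/100) = 7.8 Mbps
File size in Mb = 302 * 8 = 2416 Mb
Time = 2416 / 7.8
Time = 309.7436 seconds


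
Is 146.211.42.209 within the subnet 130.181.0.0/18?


Subnet network: 130.181.0.0
Test IP AND mask: 146.211.0.0
No, 146.211.42.209 is not in 130.181.0.0/18


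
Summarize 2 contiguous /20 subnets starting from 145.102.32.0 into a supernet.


Original prefix: /20
Number of subnets: 2 = 2^1
New prefix = 20 - 1 = 19
Supernet: 145.102.32.0/19


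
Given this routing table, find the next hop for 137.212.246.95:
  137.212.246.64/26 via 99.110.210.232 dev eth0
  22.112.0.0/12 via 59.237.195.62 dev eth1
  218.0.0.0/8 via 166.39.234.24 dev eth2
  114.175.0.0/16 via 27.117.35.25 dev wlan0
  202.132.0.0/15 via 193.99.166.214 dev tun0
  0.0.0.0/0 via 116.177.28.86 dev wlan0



Longest prefix match for 137.212.246.95:
  /26 137.212.246.64: MATCH
  /12 22.112.0.0: no
  /8 218.0.0.0: no
  /16 114.175.0.0: no
  /15 202.132.0.0: no
  /0 0.0.0.0: MATCH
Selected: next-hop 99.110.210.232 via eth0 (matched /26)


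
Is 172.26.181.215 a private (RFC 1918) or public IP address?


RFC 1918 private ranges:
  10.0.0.0/8 (10.0.0.0 - 10.255.255.255)
  172.16.0.0/12 (172.16.0.0 - 172.31.255.255)
  192.168.0.0/16 (192.168.0.0 - 192.168.255.255)
Private (in 172.16.0.0/12)


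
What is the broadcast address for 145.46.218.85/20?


Network: 145.46.208.0/20
Host bits = 12
Set all host bits to 1:
Broadcast: 145.46.223.255


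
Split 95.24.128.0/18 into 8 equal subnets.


New prefix = 18 + 3 = 21
Each subnet has 2048 addresses
  95.24.128.0/21
  95.24.136.0/21
  95.24.144.0/21
  95.24.152.0/21
  95.24.160.0/21
  95.24.168.0/21
  95.24.176.0/21
  95.24.184.0/21
Subnets: 95.24.128.0/21, 95.24.136.0/21, 95.24.144.0/21, 95.24.152.0/21, 95.24.160.0/21, 95.24.168.0/21, 95.24.176.0/21, 95.24.184.0/21


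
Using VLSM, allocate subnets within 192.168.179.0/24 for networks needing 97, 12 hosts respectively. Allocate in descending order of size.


97 hosts -> /25 (126 usable): 192.168.179.0/25
12 hosts -> /28 (14 usable): 192.168.179.128/28
Allocation: 192.168.179.0/25 (97 hosts, 126 usable); 192.168.179.128/28 (12 hosts, 14 usable)


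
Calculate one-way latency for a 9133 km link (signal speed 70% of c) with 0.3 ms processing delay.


Speed = 0.7 * 3e5 km/s = 210000 km/s
Propagation delay = 9133 / 210000 = 0.0435 s = 43.4905 ms
Processing delay = 0.3 ms
Total one-way latency = 43.7905 ms


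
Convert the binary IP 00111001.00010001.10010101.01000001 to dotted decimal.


00111001 = 57
00010001 = 17
10010101 = 149
01000001 = 65
IP: 57.17.149.65


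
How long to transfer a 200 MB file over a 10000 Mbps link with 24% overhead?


Effective throughput = 10000 * (1 - 24/100) = 7600 Mbps
File size in Mb = 200 * 8 = 1600 Mb
Time = 1600 / 7600
Time = 0.2105 seconds


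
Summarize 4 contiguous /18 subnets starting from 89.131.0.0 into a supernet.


Original prefix: /18
Number of subnets: 4 = 2^2
New prefix = 18 - 2 = 16
Supernet: 89.131.0.0/16


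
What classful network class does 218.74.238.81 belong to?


First octet: 218
Binary: 11011010
110xxxxx -> Class C (192-223)
Class C, default mask 255.255.255.0 (/24)


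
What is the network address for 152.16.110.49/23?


IP:   10011000.00010000.01101110.00110001
Mask: 11111111.11111111.11111110.00000000
AND operation:
Net:  10011000.00010000.01101110.00000000
Network: 152.16.110.0/23


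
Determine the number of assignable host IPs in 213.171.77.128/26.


Host bits = 32 - 26 = 6
Total addresses = 2^6 = 64
Usable = total - 2 (network and broadcast)
Usable hosts: 62


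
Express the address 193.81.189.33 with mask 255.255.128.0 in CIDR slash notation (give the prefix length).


Binary: 11111111.11111111.10000000.00000000
Count leading 1s
Prefix: /17


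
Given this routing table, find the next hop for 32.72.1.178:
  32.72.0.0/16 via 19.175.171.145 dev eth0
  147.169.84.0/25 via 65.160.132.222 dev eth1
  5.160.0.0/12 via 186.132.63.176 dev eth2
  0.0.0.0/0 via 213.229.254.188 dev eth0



Longest prefix match for 32.72.1.178:
  /16 32.72.0.0: MATCH
  /25 147.169.84.0: no
  /12 5.160.0.0: no
  /0 0.0.0.0: MATCH
Selected: next-hop 19.175.171.145 via eth0 (matched /16)


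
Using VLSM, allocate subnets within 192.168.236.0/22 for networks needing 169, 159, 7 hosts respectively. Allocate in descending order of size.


169 hosts -> /24 (254 usable): 192.168.236.0/24
159 hosts -> /24 (254 usable): 192.168.237.0/24
7 hosts -> /28 (14 usable): 192.168.238.0/28
Allocation: 192.168.236.0/24 (169 hosts, 254 usable); 192.168.237.0/24 (159 hosts, 254 usable); 192.168.238.0/28 (7 hosts, 14 usable)


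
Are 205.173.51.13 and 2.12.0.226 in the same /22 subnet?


Mask: 255.255.252.0
205.173.51.13 AND mask = 205.173.48.0
2.12.0.226 AND mask = 2.12.0.0
No, different subnets (205.173.48.0 vs 2.12.0.0)


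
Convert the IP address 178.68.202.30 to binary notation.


178 = 10110010
68 = 01000100
202 = 11001010
30 = 00011110
Binary: 10110010.01000100.11001010.00011110


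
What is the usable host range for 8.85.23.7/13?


Network: 8.80.0.0
Broadcast: 8.87.255.255
First usable = network + 1
Last usable = broadcast - 1
Range: 8.80.0.1 to 8.87.255.254


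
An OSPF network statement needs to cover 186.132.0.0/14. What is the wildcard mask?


Subnet mask: 255.252.0.0
Wildcard = 255.255.255.255 - subnet mask
255 - 255 = 0
255 - 252 = 3
255 - 0 = 255
255 - 0 = 255
Wildcard: 0.3.255.255


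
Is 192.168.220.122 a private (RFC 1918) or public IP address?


RFC 1918 private ranges:
  10.0.0.0/8 (10.0.0.0 - 10.255.255.255)
  172.16.0.0/12 (172.16.0.0 - 172.31.255.255)
  192.168.0.0/16 (192.168.0.0 - 192.168.255.255)
Private (in 192.168.0.0/16)


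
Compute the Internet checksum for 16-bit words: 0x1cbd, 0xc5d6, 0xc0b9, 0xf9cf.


Sum all words (with carry folding):
+ 0x1cbd = 0x1cbd
+ 0xc5d6 = 0xe293
+ 0xc0b9 = 0xa34d
+ 0xf9cf = 0x9d1d
One's complement: ~0x9d1d
Checksum = 0x62e2


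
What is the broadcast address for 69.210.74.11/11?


Network: 69.192.0.0/11
Host bits = 21
Set all host bits to 1:
Broadcast: 69.223.255.255


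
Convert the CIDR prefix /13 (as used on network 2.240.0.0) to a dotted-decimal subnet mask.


/13 means 13 network bits, 19 host bits
Binary: 11111111111110000000000000000000
Mask: 255.248.0.0


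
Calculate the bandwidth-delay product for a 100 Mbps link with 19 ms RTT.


BDP = bandwidth * RTT
= 100 Mbps * 19 ms
= 100 * 1e6 * 19 / 1000 bits
= 1900000 bits
= 237500 bytes
= 231.9336 KB
BDP = 1900000 bits (237500 bytes)


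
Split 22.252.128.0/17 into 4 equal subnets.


New prefix = 17 + 2 = 19
Each subnet has 8192 addresses
  22.252.128.0/19
  22.252.160.0/19
  22.252.192.0/19
  22.252.224.0/19
Subnets: 22.252.128.0/19, 22.252.160.0/19, 22.252.192.0/19, 22.252.224.0/19


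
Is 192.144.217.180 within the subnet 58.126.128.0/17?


Subnet network: 58.126.128.0
Test IP AND mask: 192.144.128.0
No, 192.144.217.180 is not in 58.126.128.0/17


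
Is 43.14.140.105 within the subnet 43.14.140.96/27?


Subnet network: 43.14.140.96
Test IP AND mask: 43.14.140.96
Yes, 43.14.140.105 is in 43.14.140.96/27


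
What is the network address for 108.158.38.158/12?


IP:   01101100.10011110.00100110.10011110
Mask: 11111111.11110000.00000000.00000000
AND operation:
Net:  01101100.10010000.00000000.00000000
Network: 108.144.0.0/12


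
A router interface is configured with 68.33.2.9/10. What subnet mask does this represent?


/10 means 10 network bits, 22 host bits
Binary: 11111111110000000000000000000000
Mask: 255.192.0.0


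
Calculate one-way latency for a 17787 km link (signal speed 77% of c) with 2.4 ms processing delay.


Speed = 0.77 * 3e5 km/s = 231000 km/s
Propagation delay = 17787 / 231000 = 0.077 s = 77 ms
Processing delay = 2.4 ms
Total one-way latency = 79.4 ms


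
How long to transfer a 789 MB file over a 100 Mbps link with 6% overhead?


Effective throughput = 100 * (1 - 6/100) = 94 Mbps
File size in Mb = 789 * 8 = 6312 Mb
Time = 6312 / 94
Time = 67.1489 seconds


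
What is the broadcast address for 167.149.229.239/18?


Network: 167.149.192.0/18
Host bits = 14
Set all host bits to 1:
Broadcast: 167.149.255.255


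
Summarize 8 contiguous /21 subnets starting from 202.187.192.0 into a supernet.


Original prefix: /21
Number of subnets: 8 = 2^3
New prefix = 21 - 3 = 18
Supernet: 202.187.192.0/18


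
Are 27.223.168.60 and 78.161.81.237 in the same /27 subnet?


Mask: 255.255.255.224
27.223.168.60 AND mask = 27.223.168.32
78.161.81.237 AND mask = 78.161.81.224
No, different subnets (27.223.168.32 vs 78.161.81.224)


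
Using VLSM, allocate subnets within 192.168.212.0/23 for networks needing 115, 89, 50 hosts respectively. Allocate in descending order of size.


115 hosts -> /25 (126 usable): 192.168.212.0/25
89 hosts -> /25 (126 usable): 192.168.212.128/25
50 hosts -> /26 (62 usable): 192.168.213.0/26
Allocation: 192.168.212.0/25 (115 hosts, 126 usable); 192.168.212.128/25 (89 hosts, 126 usable); 192.168.213.0/26 (50 hosts, 62 usable)


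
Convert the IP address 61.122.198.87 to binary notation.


61 = 00111101
122 = 01111010
198 = 11000110
87 = 01010111
Binary: 00111101.01111010.11000110.01010111


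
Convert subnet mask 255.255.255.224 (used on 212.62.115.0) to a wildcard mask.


Subnet mask: 255.255.255.224
Wildcard = 255.255.255.255 - subnet mask
255 - 255 = 0
255 - 255 = 0
255 - 255 = 0
255 - 224 = 31
Wildcard: 0.0.0.31


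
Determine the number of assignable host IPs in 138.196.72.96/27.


Host bits = 32 - 27 = 5
Total addresses = 2^5 = 32
Usable = total - 2 (network and broadcast)
Usable hosts: 30


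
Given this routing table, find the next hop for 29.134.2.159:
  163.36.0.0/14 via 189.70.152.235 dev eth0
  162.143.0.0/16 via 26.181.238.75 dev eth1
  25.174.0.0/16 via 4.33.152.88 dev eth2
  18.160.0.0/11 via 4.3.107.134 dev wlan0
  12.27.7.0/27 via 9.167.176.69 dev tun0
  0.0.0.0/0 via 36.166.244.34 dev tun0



Longest prefix match for 29.134.2.159:
  /14 163.36.0.0: no
  /16 162.143.0.0: no
  /16 25.174.0.0: no
  /11 18.160.0.0: no
  /27 12.27.7.0: no
  /0 0.0.0.0: MATCH
Selected: next-hop 36.166.244.34 via tun0 (matched /0)


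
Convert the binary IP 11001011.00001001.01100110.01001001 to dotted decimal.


11001011 = 203
00001001 = 9
01100110 = 102
01001001 = 73
IP: 203.9.102.73


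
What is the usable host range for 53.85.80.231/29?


Network: 53.85.80.224
Broadcast: 53.85.80.231
First usable = network + 1
Last usable = broadcast - 1
Range: 53.85.80.225 to 53.85.80.230


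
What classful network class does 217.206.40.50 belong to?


First octet: 217
Binary: 11011001
110xxxxx -> Class C (192-223)
Class C, default mask 255.255.255.0 (/24)


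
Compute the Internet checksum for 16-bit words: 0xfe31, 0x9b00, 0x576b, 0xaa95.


Sum all words (with carry folding):
+ 0xfe31 = 0xfe31
+ 0x9b00 = 0x9932
+ 0x576b = 0xf09d
+ 0xaa95 = 0x9b33
One's complement: ~0x9b33
Checksum = 0x64cc


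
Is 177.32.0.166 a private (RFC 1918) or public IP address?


RFC 1918 private ranges:
  10.0.0.0/8 (10.0.0.0 - 10.255.255.255)
  172.16.0.0/12 (172.16.0.0 - 172.31.255.255)
  192.168.0.0/16 (192.168.0.0 - 192.168.255.255)
Public (not in any RFC 1918 range)


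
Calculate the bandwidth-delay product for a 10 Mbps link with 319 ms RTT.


BDP = bandwidth * RTT
= 10 Mbps * 319 ms
= 10 * 1e6 * 319 / 1000 bits
= 3190000 bits
= 398750 bytes
= 389.4043 KB
BDP = 3190000 bits (398750 bytes)


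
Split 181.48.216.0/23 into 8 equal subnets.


New prefix = 23 + 3 = 26
Each subnet has 64 addresses
  181.48.216.0/26
  181.48.216.64/26
  181.48.216.128/26
  181.48.216.192/26
  181.48.217.0/26
  181.48.217.64/26
  181.48.217.128/26
  181.48.217.192/26
Subnets: 181.48.216.0/26, 181.48.216.64/26, 181.48.216.128/26, 181.48.216.192/26, 181.48.217.0/26, 181.48.217.64/26, 181.48.217.128/26, 181.48.217.192/26


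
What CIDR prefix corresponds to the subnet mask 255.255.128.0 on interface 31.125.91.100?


Binary: 11111111.11111111.10000000.00000000
Count leading 1s
Prefix: /17


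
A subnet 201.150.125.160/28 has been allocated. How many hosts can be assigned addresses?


Host bits = 32 - 28 = 4
Total addresses = 2^4 = 16
Usable = total - 2 (network and broadcast)
Usable hosts: 14


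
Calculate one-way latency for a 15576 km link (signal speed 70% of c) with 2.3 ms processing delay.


Speed = 0.7 * 3e5 km/s = 210000 km/s
Propagation delay = 15576 / 210000 = 0.0742 s = 74.1714 ms
Processing delay = 2.3 ms
Total one-way latency = 76.4714 ms


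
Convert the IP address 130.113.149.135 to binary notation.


130 = 10000010
113 = 01110001
149 = 10010101
135 = 10000111
Binary: 10000010.01110001.10010101.10000111


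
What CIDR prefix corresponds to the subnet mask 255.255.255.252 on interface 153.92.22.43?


Binary: 11111111.11111111.11111111.11111100
Count leading 1s
Prefix: /30


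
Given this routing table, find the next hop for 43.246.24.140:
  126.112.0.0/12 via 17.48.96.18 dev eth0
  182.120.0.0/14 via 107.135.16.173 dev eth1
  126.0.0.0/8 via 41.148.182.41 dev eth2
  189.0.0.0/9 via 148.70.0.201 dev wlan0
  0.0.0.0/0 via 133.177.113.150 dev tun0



Longest prefix match for 43.246.24.140:
  /12 126.112.0.0: no
  /14 182.120.0.0: no
  /8 126.0.0.0: no
  /9 189.0.0.0: no
  /0 0.0.0.0: MATCH
Selected: next-hop 133.177.113.150 via tun0 (matched /0)


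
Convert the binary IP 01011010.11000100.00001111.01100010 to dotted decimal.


01011010 = 90
11000100 = 196
00001111 = 15
01100010 = 98
IP: 90.196.15.98


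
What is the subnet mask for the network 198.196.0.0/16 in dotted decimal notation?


/16 means 16 network bits, 16 host bits
Binary: 11111111111111110000000000000000
Mask: 255.255.0.0


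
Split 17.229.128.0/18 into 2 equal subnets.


New prefix = 18 + 1 = 19
Each subnet has 8192 addresses
  17.229.128.0/19
  17.229.160.0/19
Subnets: 17.229.128.0/19, 17.229.160.0/19


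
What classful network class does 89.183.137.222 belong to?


First octet: 89
Binary: 01011001
0xxxxxxx -> Class A (1-126)
Class A, default mask 255.0.0.0 (/8)


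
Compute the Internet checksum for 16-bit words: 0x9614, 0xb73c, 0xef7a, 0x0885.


Sum all words (with carry folding):
+ 0x9614 = 0x9614
+ 0xb73c = 0x4d51
+ 0xef7a = 0x3ccc
+ 0x0885 = 0x4551
One's complement: ~0x4551
Checksum = 0xbaae


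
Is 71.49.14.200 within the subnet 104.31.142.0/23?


Subnet network: 104.31.142.0
Test IP AND mask: 71.49.14.0
No, 71.49.14.200 is not in 104.31.142.0/23


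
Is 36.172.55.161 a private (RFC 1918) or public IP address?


RFC 1918 private ranges:
  10.0.0.0/8 (10.0.0.0 - 10.255.255.255)
  172.16.0.0/12 (172.16.0.0 - 172.31.255.255)
  192.168.0.0/16 (192.168.0.0 - 192.168.255.255)
Public (not in any RFC 1918 range)


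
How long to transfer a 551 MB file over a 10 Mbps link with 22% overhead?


Effective throughput = 10 * (1 - 22/100) = 7.8 Mbps
File size in Mb = 551 * 8 = 4408 Mb
Time = 4408 / 7.8
Time = 565.1282 seconds


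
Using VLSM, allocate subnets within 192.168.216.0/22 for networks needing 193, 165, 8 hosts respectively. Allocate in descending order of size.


193 hosts -> /24 (254 usable): 192.168.216.0/24
165 hosts -> /24 (254 usable): 192.168.217.0/24
8 hosts -> /28 (14 usable): 192.168.218.0/28
Allocation: 192.168.216.0/24 (193 hosts, 254 usable); 192.168.217.0/24 (165 hosts, 254 usable); 192.168.218.0/28 (8 hosts, 14 usable)


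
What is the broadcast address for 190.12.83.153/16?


Network: 190.12.0.0/16
Host bits = 16
Set all host bits to 1:
Broadcast: 190.12.255.255


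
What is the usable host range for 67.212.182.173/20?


Network: 67.212.176.0
Broadcast: 67.212.191.255
First usable = network + 1
Last usable = broadcast - 1
Range: 67.212.176.1 to 67.212.191.254


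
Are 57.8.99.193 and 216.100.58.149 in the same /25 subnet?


Mask: 255.255.255.128
57.8.99.193 AND mask = 57.8.99.128
216.100.58.149 AND mask = 216.100.58.128
No, different subnets (57.8.99.128 vs 216.100.58.128)


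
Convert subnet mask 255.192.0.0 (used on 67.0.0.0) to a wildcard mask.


Subnet mask: 255.192.0.0
Wildcard = 255.255.255.255 - subnet mask
255 - 255 = 0
255 - 192 = 63
255 - 0 = 255
255 - 0 = 255
Wildcard: 0.63.255.255


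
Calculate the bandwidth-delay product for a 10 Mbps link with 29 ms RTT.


BDP = bandwidth * RTT
= 10 Mbps * 29 ms
= 10 * 1e6 * 29 / 1000 bits
= 290000 bits
= 36250 bytes
= 35.4004 KB
BDP = 290000 bits (36250 bytes)


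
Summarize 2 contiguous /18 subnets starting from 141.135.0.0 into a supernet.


Original prefix: /18
Number of subnets: 2 = 2^1
New prefix = 18 - 1 = 17
Supernet: 141.135.0.0/17


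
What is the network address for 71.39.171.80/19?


IP:   01000111.00100111.10101011.01010000
Mask: 11111111.11111111.11100000.00000000
AND operation:
Net:  01000111.00100111.10100000.00000000
Network: 71.39.160.0/19


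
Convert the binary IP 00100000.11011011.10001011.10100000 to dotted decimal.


00100000 = 32
11011011 = 219
10001011 = 139
10100000 = 160
IP: 32.219.139.160


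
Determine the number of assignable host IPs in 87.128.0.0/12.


Host bits = 32 - 12 = 20
Total addresses = 2^20 = 1048576
Usable = total - 2 (network and broadcast)
Usable hosts: 1048574


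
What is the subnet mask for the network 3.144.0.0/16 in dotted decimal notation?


/16 means 16 network bits, 16 host bits
Binary: 11111111111111110000000000000000
Mask: 255.255.0.0


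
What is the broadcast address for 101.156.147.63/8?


Network: 101.0.0.0/8
Host bits = 24
Set all host bits to 1:
Broadcast: 101.255.255.255


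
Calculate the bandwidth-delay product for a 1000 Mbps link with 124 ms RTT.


BDP = bandwidth * RTT
= 1000 Mbps * 124 ms
= 1000 * 1e6 * 124 / 1000 bits
= 124000000 bits
= 15500000 bytes
= 15136.7188 KB
BDP = 124000000 bits (15500000 bytes)


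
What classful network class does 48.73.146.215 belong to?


First octet: 48
Binary: 00110000
0xxxxxxx -> Class A (1-126)
Class A, default mask 255.0.0.0 (/8)


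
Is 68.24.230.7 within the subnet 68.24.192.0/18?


Subnet network: 68.24.192.0
Test IP AND mask: 68.24.192.0
Yes, 68.24.230.7 is in 68.24.192.0/18


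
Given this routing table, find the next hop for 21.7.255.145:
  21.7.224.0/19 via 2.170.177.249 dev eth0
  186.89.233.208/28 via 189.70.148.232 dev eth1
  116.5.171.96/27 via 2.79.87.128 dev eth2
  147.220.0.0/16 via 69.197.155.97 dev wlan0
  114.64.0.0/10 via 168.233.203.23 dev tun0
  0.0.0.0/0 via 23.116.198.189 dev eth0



Longest prefix match for 21.7.255.145:
  /19 21.7.224.0: MATCH
  /28 186.89.233.208: no
  /27 116.5.171.96: no
  /16 147.220.0.0: no
  /10 114.64.0.0: no
  /0 0.0.0.0: MATCH
Selected: next-hop 2.170.177.249 via eth0 (matched /19)


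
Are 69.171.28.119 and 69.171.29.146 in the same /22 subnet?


Mask: 255.255.252.0
69.171.28.119 AND mask = 69.171.28.0
69.171.29.146 AND mask = 69.171.28.0
Yes, same subnet (69.171.28.0)


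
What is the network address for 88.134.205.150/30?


IP:   01011000.10000110.11001101.10010110
Mask: 11111111.11111111.11111111.11111100
AND operation:
Net:  01011000.10000110.11001101.10010100
Network: 88.134.205.148/30


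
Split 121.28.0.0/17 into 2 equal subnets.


New prefix = 17 + 1 = 18
Each subnet has 16384 addresses
  121.28.0.0/18
  121.28.64.0/18
Subnets: 121.28.0.0/18, 121.28.64.0/18


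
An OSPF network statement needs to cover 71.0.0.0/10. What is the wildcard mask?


Subnet mask: 255.192.0.0
Wildcard = 255.255.255.255 - subnet mask
255 - 255 = 0
255 - 192 = 63
255 - 0 = 255
255 - 0 = 255
Wildcard: 0.63.255.255


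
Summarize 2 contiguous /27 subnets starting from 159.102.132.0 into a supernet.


Original prefix: /27
Number of subnets: 2 = 2^1
New prefix = 27 - 1 = 26
Supernet: 159.102.132.0/26


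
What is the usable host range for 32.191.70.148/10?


Network: 32.128.0.0
Broadcast: 32.191.255.255
First usable = network + 1
Last usable = broadcast - 1
Range: 32.128.0.1 to 32.191.255.254


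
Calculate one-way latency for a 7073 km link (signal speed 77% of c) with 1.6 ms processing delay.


Speed = 0.77 * 3e5 km/s = 231000 km/s
Propagation delay = 7073 / 231000 = 0.0306 s = 30.619 ms
Processing delay = 1.6 ms
Total one-way latency = 32.219 ms


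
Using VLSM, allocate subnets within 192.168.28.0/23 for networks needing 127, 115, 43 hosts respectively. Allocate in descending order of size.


127 hosts -> /24 (254 usable): 192.168.28.0/24
115 hosts -> /25 (126 usable): 192.168.29.0/25
43 hosts -> /26 (62 usable): 192.168.29.128/26
Allocation: 192.168.28.0/24 (127 hosts, 254 usable); 192.168.29.0/25 (115 hosts, 126 usable); 192.168.29.128/26 (43 hosts, 62 usable)


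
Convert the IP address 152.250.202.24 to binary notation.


152 = 10011000
250 = 11111010
202 = 11001010
24 = 00011000
Binary: 10011000.11111010.11001010.00011000


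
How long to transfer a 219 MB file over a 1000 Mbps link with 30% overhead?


Effective throughput = 1000 * (1 - 30/100) = 700 Mbps
File size in Mb = 219 * 8 = 1752 Mb
Time = 1752 / 700
Time = 2.5029 seconds


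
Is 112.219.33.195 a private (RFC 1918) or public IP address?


RFC 1918 private ranges:
  10.0.0.0/8 (10.0.0.0 - 10.255.255.255)
  172.16.0.0/12 (172.16.0.0 - 172.31.255.255)
  192.168.0.0/16 (192.168.0.0 - 192.168.255.255)
Public (not in any RFC 1918 range)


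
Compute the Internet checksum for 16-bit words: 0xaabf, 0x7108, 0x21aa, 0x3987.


Sum all words (with carry folding):
+ 0xaabf = 0xaabf
+ 0x7108 = 0x1bc8
+ 0x21aa = 0x3d72
+ 0x3987 = 0x76f9
One's complement: ~0x76f9
Checksum = 0x8906


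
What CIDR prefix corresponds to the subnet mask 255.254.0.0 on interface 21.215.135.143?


Binary: 11111111.11111110.00000000.00000000
Count leading 1s
Prefix: /15


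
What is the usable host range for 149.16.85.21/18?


Network: 149.16.64.0
Broadcast: 149.16.127.255
First usable = network + 1
Last usable = broadcast - 1
Range: 149.16.64.1 to 149.16.127.254


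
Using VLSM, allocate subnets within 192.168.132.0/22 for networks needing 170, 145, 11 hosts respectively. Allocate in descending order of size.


170 hosts -> /24 (254 usable): 192.168.132.0/24
145 hosts -> /24 (254 usable): 192.168.133.0/24
11 hosts -> /28 (14 usable): 192.168.134.0/28
Allocation: 192.168.132.0/24 (170 hosts, 254 usable); 192.168.133.0/24 (145 hosts, 254 usable); 192.168.134.0/28 (11 hosts, 14 usable)


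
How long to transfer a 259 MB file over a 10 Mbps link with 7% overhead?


Effective throughput = 10 * (1 - 7/100) = 9.3 Mbps
File size in Mb = 259 * 8 = 2072 Mb
Time = 2072 / 9.3
Time = 222.7957 seconds


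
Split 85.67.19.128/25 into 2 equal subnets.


New prefix = 25 + 1 = 26
Each subnet has 64 addresses
  85.67.19.128/26
  85.67.19.192/26
Subnets: 85.67.19.128/26, 85.67.19.192/26


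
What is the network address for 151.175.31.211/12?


IP:   10010111.10101111.00011111.11010011
Mask: 11111111.11110000.00000000.00000000
AND operation:
Net:  10010111.10100000.00000000.00000000
Network: 151.160.0.0/12


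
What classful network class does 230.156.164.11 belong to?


First octet: 230
Binary: 11100110
1110xxxx -> Class D (224-239)
Class D (multicast), default mask N/A


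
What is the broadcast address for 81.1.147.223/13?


Network: 81.0.0.0/13
Host bits = 19
Set all host bits to 1:
Broadcast: 81.7.255.255


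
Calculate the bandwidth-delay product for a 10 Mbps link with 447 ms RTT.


BDP = bandwidth * RTT
= 10 Mbps * 447 ms
= 10 * 1e6 * 447 / 1000 bits
= 4470000 bits
= 558750 bytes
= 545.6543 KB
BDP = 4470000 bits (558750 bytes)


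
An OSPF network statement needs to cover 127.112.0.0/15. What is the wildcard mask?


Subnet mask: 255.254.0.0
Wildcard = 255.255.255.255 - subnet mask
255 - 255 = 0
255 - 254 = 1
255 - 0 = 255
255 - 0 = 255
Wildcard: 0.1.255.255


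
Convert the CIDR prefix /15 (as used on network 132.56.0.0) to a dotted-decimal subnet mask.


/15 means 15 network bits, 17 host bits
Binary: 11111111111111100000000000000000
Mask: 255.254.0.0


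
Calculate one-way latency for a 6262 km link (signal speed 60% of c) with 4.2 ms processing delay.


Speed = 0.6 * 3e5 km/s = 180000 km/s
Propagation delay = 6262 / 180000 = 0.0348 s = 34.7889 ms
Processing delay = 4.2 ms
Total one-way latency = 38.9889 ms


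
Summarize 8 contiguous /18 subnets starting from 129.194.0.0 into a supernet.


Original prefix: /18
Number of subnets: 8 = 2^3
New prefix = 18 - 3 = 15
Supernet: 129.194.0.0/15


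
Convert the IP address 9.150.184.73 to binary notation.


9 = 00001001
150 = 10010110
184 = 10111000
73 = 01001001
Binary: 00001001.10010110.10111000.01001001


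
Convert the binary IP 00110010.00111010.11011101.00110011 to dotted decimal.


00110010 = 50
00111010 = 58
11011101 = 221
00110011 = 51
IP: 50.58.221.51


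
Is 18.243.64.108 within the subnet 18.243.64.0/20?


Subnet network: 18.243.64.0
Test IP AND mask: 18.243.64.0
Yes, 18.243.64.108 is in 18.243.64.0/20


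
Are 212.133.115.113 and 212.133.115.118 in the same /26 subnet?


Mask: 255.255.255.192
212.133.115.113 AND mask = 212.133.115.64
212.133.115.118 AND mask = 212.133.115.64
Yes, same subnet (212.133.115.64)


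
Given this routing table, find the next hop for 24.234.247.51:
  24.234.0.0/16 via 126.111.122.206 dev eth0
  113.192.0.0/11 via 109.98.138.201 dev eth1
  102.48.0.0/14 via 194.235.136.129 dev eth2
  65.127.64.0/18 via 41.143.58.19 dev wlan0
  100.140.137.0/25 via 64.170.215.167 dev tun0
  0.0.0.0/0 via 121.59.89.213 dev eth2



Longest prefix match for 24.234.247.51:
  /16 24.234.0.0: MATCH
  /11 113.192.0.0: no
  /14 102.48.0.0: no
  /18 65.127.64.0: no
  /25 100.140.137.0: no
  /0 0.0.0.0: MATCH
Selected: next-hop 126.111.122.206 via eth0 (matched /16)
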